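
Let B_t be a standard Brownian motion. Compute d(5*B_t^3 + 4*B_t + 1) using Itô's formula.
d(5*B_t^3 + 4*B_t + 1) = (15*B_t) dt + (15*B_t^2 + 4) dB_t

Itô's formula for f(B_t) gives d f(B_t) = f'(B_t) dB_t + (1/2) f''(B_t) dt. Compute derivatives of f(x) = 5*x^3 + 4*x + 1:
  f'(x)  = 15*x^2 + 4
  f''(x) = 30*x
Substitute x = B_t and multiply the f'' term by 1/2:
  drift     = (1/2) * (30*x) evaluated at B_t = 15*B_t
  diffusion = (15*x^2 + 4) evaluated at B_t = 15*B_t^2 + 4
Therefore d(5*B_t^3 + 4*B_t + 1) = (15*B_t) dt + (15*B_t^2 + 4) dB_t.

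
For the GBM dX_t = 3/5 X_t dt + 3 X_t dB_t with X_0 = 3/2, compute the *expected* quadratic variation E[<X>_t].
E[<X>_t] = 135*exp(51*t/5)/68 - 135/68

<X>_t = int_0^t (3 * X_s)^2 ds. Taking expectation inside the integral: E[<X>_t] = 3^2 * int_0^t E[X_s^2] ds. For GBM, E[X_s^2] = x_0^2 * exp((2 mu + sigma^2) s). Integrating:
  E[<X>_t] = 3^2 * (3/2)^2 * (exp((2*(3/5) + 3^2) t) - 1) / (2*(3/5) + 3^2)
           = 3^2 * (3/2)^2 * (exp((51/5) t) - 1) / (51/5) = 135*exp(51*t/5)/68 - 135/68.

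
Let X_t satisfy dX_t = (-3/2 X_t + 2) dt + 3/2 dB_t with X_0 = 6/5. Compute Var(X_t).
Var(X_t) = 3/4 - 3*exp(-3*t)/4

The variance V(t) = Var(X_t) satisfies V'(t) = 2 a V(t) + c^2 with V(0) = 0 (drift coefficient is linear in X, diffusion is constant). With a = -3/2, c = 3/2, the solution is
  V(t) = (c^2 / (2 a)) * (exp(2 a t) - 1)
       = ((3/2)^2 / (2*(-3/2))) * (exp((-3) t) - 1)
       = 3/4 - 3*exp(-3*t)/4.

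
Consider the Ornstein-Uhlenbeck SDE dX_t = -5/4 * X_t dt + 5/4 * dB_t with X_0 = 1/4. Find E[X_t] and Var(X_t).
E[X_t] = exp(-5*t/4)/4; Var(X_t) = 5/8 - 5*exp(-5*t/2)/8

The OU SDE dX = -theta X dt + sigma dB admits the integrating factor exp(theta t): d(exp(theta t) X_t) = sigma exp(theta t) dB_t. Integrating from 0 to t:
  X_t = x_0 * exp(-theta t) + sigma * int_0^t exp(-theta (t-s)) dB_s.
The Itô integral has mean 0 and (by the Itô isometry) variance sigma^2 * int_0^t exp(-2 theta (t - s)) ds = sigma^2 * (1 - exp(-2 theta t)) / (2 theta).
With theta = 5/4, sigma = 5/4, x_0 = 1/4:
  E[X_t] = 1/4 * exp(-5/4 t) = exp(-5*t/4)/4
  Var(X_t) = (5/4)^2 * (1 - exp(-2*5/4 t)) / (2 * 5/4) = 5/8 - 5*exp(-5*t/2)/8.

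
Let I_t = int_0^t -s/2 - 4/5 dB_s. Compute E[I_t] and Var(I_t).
E[I_t] = 0; Var(I_t) = t*(25*t^2 + 120*t + 192)/300

The Itô integral of a deterministic integrand f(s) has mean 0 because each increment f(s) * (B_{s+ds} - B_s) has mean 0. By the Itô isometry:
  Var( int_0^t f(s) dB_s ) = E[ (int_0^t f(s) dB_s)^2 ] = int_0^t f(s)^2 ds.
Here f(s) = -s/2 - 4/5, so f(s)^2 = (5*s + 8)^2/100. Integrate:
  int_0^t ((5*s + 8)^2/100) ds = t*(25*t^2 + 120*t + 192)/300.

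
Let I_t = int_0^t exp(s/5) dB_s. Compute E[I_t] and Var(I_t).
E[I_t] = 0; Var(I_t) = 5*exp(2*t/5)/2 - 5/2

The Itô integral of a deterministic integrand f(s) has mean 0 because each increment f(s) * (B_{s+ds} - B_s) has mean 0. By the Itô isometry:
  Var( int_0^t f(s) dB_s ) = E[ (int_0^t f(s) dB_s)^2 ] = int_0^t f(s)^2 ds.
Here f(s) = exp(s/5), so f(s)^2 = exp(2*s/5). Integrate:
  int_0^t (exp(2*s/5)) ds = 5*exp(2*t/5)/2 - 5/2.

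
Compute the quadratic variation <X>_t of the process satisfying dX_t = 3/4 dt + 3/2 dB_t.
<X>_t = 9*t/4

For an Itô process dX_t = a(t) dt + b(t) dB_t, the quadratic variation is <X>_t = int_0^t b(s)^2 ds (the drift term does not contribute). Here b(s) = 3/2, so
  b(s)^2 = 9/4.
Integrating from 0 to t:
  <X>_t = int_0^t (9/4) ds = 9*t/4.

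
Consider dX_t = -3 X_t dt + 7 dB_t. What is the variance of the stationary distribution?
lim Var(X_t) = 49/6

The OU SDE dX = -theta X dt + sigma dB admits the integrating factor exp(theta t): d(exp(theta t) X_t) = sigma exp(theta t) dB_t. Integrating from 0 to t gives X_t = x_0 * exp(-theta t) + sigma * int_0^t exp(-theta (t-s)) dB_s for any initial x_0. The Itô integral has variance (by the Itô isometry) sigma^2 * int_0^t exp(-2 theta (t - s)) ds = sigma^2 * (1 - exp(-2 theta t)) / (2 theta), independent of x_0.
With theta = 3, sigma = 7:
  Var(X_t) = (7)^2 * (1 - exp(-2*3 t)) / (2 * 3) = 49/6 - 49*exp(-6*t)/6.
As t -> infinity, exp(-2*3 t) -> 0, so the stationary variance is sigma^2 / (2 theta) = 49/6.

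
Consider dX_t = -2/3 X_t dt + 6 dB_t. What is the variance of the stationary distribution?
lim Var(X_t) = 27

The OU SDE dX = -theta X dt + sigma dB admits the integrating factor exp(theta t): d(exp(theta t) X_t) = sigma exp(theta t) dB_t. Integrating from 0 to t gives X_t = x_0 * exp(-theta t) + sigma * int_0^t exp(-theta (t-s)) dB_s for any initial x_0. The Itô integral has variance (by the Itô isometry) sigma^2 * int_0^t exp(-2 theta (t - s)) ds = sigma^2 * (1 - exp(-2 theta t)) / (2 theta), independent of x_0.
With theta = 2/3, sigma = 6:
  Var(X_t) = (6)^2 * (1 - exp(-2*2/3 t)) / (2 * 2/3) = 27 - 27*exp(-4*t/3).
As t -> infinity, exp(-2*2/3 t) -> 0, so the stationary variance is sigma^2 / (2 theta) = 27.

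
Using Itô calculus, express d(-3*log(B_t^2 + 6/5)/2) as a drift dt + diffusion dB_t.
d(-3*log(B_t^2 + 6/5)/2) = (15*(5*B_t^2 - 6)/(2*(5*B_t^2 + 6)^2)) dt + (-15*B_t/(5*B_t^2 + 6)) dB_t

Itô's formula for f(B_t) gives d f(B_t) = f'(B_t) dB_t + (1/2) f''(B_t) dt. Compute derivatives of f(x) = -3*log(x^2 + 6/5)/2:
  f'(x)  = -15*x/(5*x^2 + 6)
  f''(x) = 15*(5*x^2 - 6)/(5*x^2 + 6)^2
Substitute x = B_t and multiply the f'' term by 1/2:
  drift     = (1/2) * (15*(5*x^2 - 6)/(5*x^2 + 6)^2) evaluated at B_t = 15*(5*B_t^2 - 6)/(2*(5*B_t^2 + 6)^2)
  diffusion = (-15*x/(5*x^2 + 6)) evaluated at B_t = -15*B_t/(5*B_t^2 + 6)
Therefore d(-3*log(B_t^2 + 6/5)/2) = (15*(5*B_t^2 - 6)/(2*(5*B_t^2 + 6)^2)) dt + (-15*B_t/(5*B_t^2 + 6)) dB_t.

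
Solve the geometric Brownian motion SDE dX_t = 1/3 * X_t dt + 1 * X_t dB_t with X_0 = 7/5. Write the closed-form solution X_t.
X_t = 7/5 * exp((-1/6) * t + (1) * B_t)

For GBM dX = mu X dt + sigma X dB with X_0 = x_0, apply Itô to Y = log X: dY = (mu - sigma^2/2) dt + sigma dB, so Y_t = log(x_0) + (mu - sigma^2/2) t + sigma B_t and hence X_t = x_0 * exp((mu - sigma^2/2) t + sigma B_t).
With mu = 1/3, sigma = 1, x_0 = 7/5, this gives:
  X_t = 7/5 * exp((-1/6) * t + (1) * B_t).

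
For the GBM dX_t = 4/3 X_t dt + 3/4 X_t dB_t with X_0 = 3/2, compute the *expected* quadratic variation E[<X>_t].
E[<X>_t] = 243*exp(155*t/48)/620 - 243/620

<X>_t = int_0^t ((3/4) * X_s)^2 ds. Taking expectation inside the integral: E[<X>_t] = (3/4)^2 * int_0^t E[X_s^2] ds. For GBM, E[X_s^2] = x_0^2 * exp((2 mu + sigma^2) s). Integrating:
  E[<X>_t] = (3/4)^2 * (3/2)^2 * (exp((2*(4/3) + (3/4)^2) t) - 1) / (2*(4/3) + (3/4)^2)
           = (3/4)^2 * (3/2)^2 * (exp((155/48) t) - 1) / (155/48) = 243*exp(155*t/48)/620 - 243/620.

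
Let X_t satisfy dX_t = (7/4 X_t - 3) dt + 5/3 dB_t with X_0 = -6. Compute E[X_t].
E[X_t] = 12/7 - 54*exp(7*t/4)/7

Taking expectations and using E[dB_t] = 0, the mean m(t) = E[X_t] satisfies the ODE m'(t) = a m(t) + b with m(0) = x_0. With a = 7/4, b = -3, x_0 = -6, the solution is
  m(t) = x_0 * exp(a t) + (b/a) * (exp(a t) - 1)
       = (-6) * exp((7/4) t) + ((-3)/(7/4)) * (exp((7/4) t) - 1)
       = 12/7 - 54*exp(7*t/4)/7.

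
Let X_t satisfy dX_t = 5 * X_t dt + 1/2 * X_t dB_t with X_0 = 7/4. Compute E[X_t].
E[X_t] = 7*exp(5*t)/4

For GBM dX = mu X dt + sigma X dB with X_0 = x_0, apply Itô to Y = log X: dY = (mu - sigma^2/2) dt + sigma dB, so Y_t = log(x_0) + (mu - sigma^2/2) t + sigma B_t and hence X_t = x_0 * exp((mu - sigma^2/2) t + sigma B_t).
With mu = 5, sigma = 1/2, x_0 = 7/4, this gives:
  X_t = 7/4 * exp((39/8) * t + (1/2) * B_t).
Since sigma*B_t ~ Normal(0, sigma^2 t), E[exp(sigma*B_t)] = exp(sigma^2 t / 2); so E[X_t] = x_0 * exp((mu - sigma^2/2) t) * exp(sigma^2 t / 2) = x_0 * exp(mu t) = 7*exp(5*t)/4.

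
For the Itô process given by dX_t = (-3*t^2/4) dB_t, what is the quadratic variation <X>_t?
<X>_t = 9*t^5/80

For an Itô process dX_t = a(t) dt + b(t) dB_t, the quadratic variation is <X>_t = int_0^t b(s)^2 ds (the drift term does not contribute). Here b(s) = -3*s^2/4, so
  b(s)^2 = 9*s^4/16.
Integrating from 0 to t:
  <X>_t = int_0^t (9*s^4/16) ds = 9*t^5/80.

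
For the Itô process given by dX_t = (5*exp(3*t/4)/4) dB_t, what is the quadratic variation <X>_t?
<X>_t = 25*exp(3*t/2)/24 - 25/24

For an Itô process dX_t = a(t) dt + b(t) dB_t, the quadratic variation is <X>_t = int_0^t b(s)^2 ds (the drift term does not contribute). Here b(s) = 5*exp(3*s/4)/4, so
  b(s)^2 = 25*exp(3*s/2)/16.
Integrating from 0 to t:
  <X>_t = int_0^t (25*exp(3*s/2)/16) ds = 25*exp(3*t/2)/24 - 25/24.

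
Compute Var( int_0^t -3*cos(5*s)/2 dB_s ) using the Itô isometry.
Var = 9*t/8 + 9*sin(10*t)/80

The Itô integral of a deterministic integrand f(s) has mean 0 because each increment f(s) * (B_{s+ds} - B_s) has mean 0. By the Itô isometry:
  Var( int_0^t f(s) dB_s ) = E[ (int_0^t f(s) dB_s)^2 ] = int_0^t f(s)^2 ds.
Here f(s) = -3*cos(5*s)/2, so f(s)^2 = 9*cos(5*s)^2/4. Integrate:
  int_0^t (9*cos(5*s)^2/4) ds = 9*t/8 + 9*sin(10*t)/80.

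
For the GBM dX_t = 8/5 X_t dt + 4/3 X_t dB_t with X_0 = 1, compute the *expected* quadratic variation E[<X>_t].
E[<X>_t] = 5*exp(224*t/45)/14 - 5/14

<X>_t = int_0^t ((4/3) * X_s)^2 ds. Taking expectation inside the integral: E[<X>_t] = (4/3)^2 * int_0^t E[X_s^2] ds. For GBM, E[X_s^2] = x_0^2 * exp((2 mu + sigma^2) s). Integrating:
  E[<X>_t] = (4/3)^2 * 1^2 * (exp((2*(8/5) + (4/3)^2) t) - 1) / (2*(8/5) + (4/3)^2)
           = (4/3)^2 * 1^2 * (exp((224/45) t) - 1) / (224/45) = 5*exp(224*t/45)/14 - 5/14.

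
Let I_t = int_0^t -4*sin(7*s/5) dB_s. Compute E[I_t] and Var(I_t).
E[I_t] = 0; Var(I_t) = 8*t - 20*sin(14*t/5)/7

The Itô integral of a deterministic integrand f(s) has mean 0 because each increment f(s) * (B_{s+ds} - B_s) has mean 0. By the Itô isometry:
  Var( int_0^t f(s) dB_s ) = E[ (int_0^t f(s) dB_s)^2 ] = int_0^t f(s)^2 ds.
Here f(s) = -4*sin(7*s/5), so f(s)^2 = 16*sin(7*s/5)^2. Integrate:
  int_0^t (16*sin(7*s/5)^2) ds = 8*t - 20*sin(14*t/5)/7.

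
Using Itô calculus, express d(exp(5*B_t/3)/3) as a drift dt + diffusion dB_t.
d(exp(5*B_t/3)/3) = (25*exp(5*B_t/3)/54) dt + (5*exp(5*B_t/3)/9) dB_t

Itô's formula for f(B_t) gives d f(B_t) = f'(B_t) dB_t + (1/2) f''(B_t) dt. Compute derivatives of f(x) = exp(5*x/3)/3:
  f'(x)  = 5*exp(5*x/3)/9
  f''(x) = 25*exp(5*x/3)/27
Substitute x = B_t and multiply the f'' term by 1/2:
  drift     = (1/2) * (25*exp(5*x/3)/27) evaluated at B_t = 25*exp(5*B_t/3)/54
  diffusion = (5*exp(5*x/3)/9) evaluated at B_t = 5*exp(5*B_t/3)/9
Therefore d(exp(5*B_t/3)/3) = (25*exp(5*B_t/3)/54) dt + (5*exp(5*B_t/3)/9) dB_t.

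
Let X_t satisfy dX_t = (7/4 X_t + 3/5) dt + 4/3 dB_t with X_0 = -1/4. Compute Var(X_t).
Var(X_t) = 32*exp(7*t/2)/63 - 32/63

The variance V(t) = Var(X_t) satisfies V'(t) = 2 a V(t) + c^2 with V(0) = 0 (drift coefficient is linear in X, diffusion is constant). With a = 7/4, c = 4/3, the solution is
  V(t) = (c^2 / (2 a)) * (exp(2 a t) - 1)
       = ((4/3)^2 / (2*(7/4))) * (exp((7/2) t) - 1)
       = 32*exp(7*t/2)/63 - 32/63.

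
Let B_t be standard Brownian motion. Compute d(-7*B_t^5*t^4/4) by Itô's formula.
d(-7*B_t^5*t^4/4) = (B_t^3*t^3*(-7*B_t^2 - 35*t/2)) dt + (-35*B_t^4*t^4/4) dB_t

Itô's formula for f(t, x): d f(t, B_t) = (f_t + (1/2) f_xx) dt + f_x dB_t. Compute partials of f(t, x) = -7*t^4*x^5/4:
  f_t(t,x)  = -7*t^3*x^5
  f_x(t,x)  = -35*t^4*x^4/4
  f_xx(t,x) = -35*t^4*x^3
Assemble drift = f_t + (1/2) f_xx = t^3*x^3*(-35*t/2 - 7*x^2) and diffusion = f_x = -35*t^4*x^4/4. Substituting x = B_t:
  d(-7*B_t^5*t^4/4) = (B_t^3*t^3*(-7*B_t^2 - 35*t/2)) dt + (-35*B_t^4*t^4/4) dB_t.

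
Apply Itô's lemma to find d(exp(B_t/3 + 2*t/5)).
d(exp(B_t/3 + 2*t/5)) = (41*exp(B_t/3 + 2*t/5)/90) dt + (exp(B_t/3 + 2*t/5)/3) dB_t

Itô's formula for f(t, x): d f(t, B_t) = (f_t + (1/2) f_xx) dt + f_x dB_t. Compute partials of f(t, x) = exp(2*t/5 + x/3):
  f_t(t,x)  = 2*exp(2*t/5 + x/3)/5
  f_x(t,x)  = exp(2*t/5 + x/3)/3
  f_xx(t,x) = exp(2*t/5 + x/3)/9
Assemble drift = f_t + (1/2) f_xx = 41*exp(2*t/5 + x/3)/90 and diffusion = f_x = exp(2*t/5 + x/3)/3. Substituting x = B_t:
  d(exp(B_t/3 + 2*t/5)) = (41*exp(B_t/3 + 2*t/5)/90) dt + (exp(B_t/3 + 2*t/5)/3) dB_t.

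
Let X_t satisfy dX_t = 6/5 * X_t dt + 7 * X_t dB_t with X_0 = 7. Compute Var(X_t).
Var(X_t) = 49*(exp(49*t) - 1)*exp(12*t/5)

For GBM dX = mu X dt + sigma X dB with X_0 = x_0, apply Itô to Y = log X: dY = (mu - sigma^2/2) dt + sigma dB, so Y_t = log(x_0) + (mu - sigma^2/2) t + sigma B_t and hence X_t = x_0 * exp((mu - sigma^2/2) t + sigma B_t).
With mu = 6/5, sigma = 7, x_0 = 7, this gives:
  X_t = 7 * exp((-233/10) * t + (7) * B_t).
Since sigma*B_t ~ Normal(0, sigma^2 t), E[exp(sigma*B_t)] = exp(sigma^2 t / 2); so E[X_t] = x_0 * exp((mu - sigma^2/2) t) * exp(sigma^2 t / 2) = x_0 * exp(mu t) = 7*exp(6*t/5).
Var(X_t) = E[X_t^2] - (E[X_t])^2 = x_0^2 * exp(2 mu t) * (exp(sigma^2 t) - 1) = 49*(exp(49*t) - 1)*exp(12*t/5).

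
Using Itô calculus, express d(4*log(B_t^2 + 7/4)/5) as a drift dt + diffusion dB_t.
d(4*log(B_t^2 + 7/4)/5) = (16*(7 - 4*B_t^2)/(5*(4*B_t^2 + 7)^2)) dt + (32*B_t/(5*(4*B_t^2 + 7))) dB_t

Itô's formula for f(B_t) gives d f(B_t) = f'(B_t) dB_t + (1/2) f''(B_t) dt. Compute derivatives of f(x) = 4*log(x^2 + 7/4)/5:
  f'(x)  = 32*x/(5*(4*x^2 + 7))
  f''(x) = 32*(7 - 4*x^2)/(5*(4*x^2 + 7)^2)
Substitute x = B_t and multiply the f'' term by 1/2:
  drift     = (1/2) * (32*(7 - 4*x^2)/(5*(4*x^2 + 7)^2)) evaluated at B_t = 16*(7 - 4*B_t^2)/(5*(4*B_t^2 + 7)^2)
  diffusion = (32*x/(5*(4*x^2 + 7))) evaluated at B_t = 32*B_t/(5*(4*B_t^2 + 7))
Therefore d(4*log(B_t^2 + 7/4)/5) = (16*(7 - 4*B_t^2)/(5*(4*B_t^2 + 7)^2)) dt + (32*B_t/(5*(4*B_t^2 + 7))) dB_t.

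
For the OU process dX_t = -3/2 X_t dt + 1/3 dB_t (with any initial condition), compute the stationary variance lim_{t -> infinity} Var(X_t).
lim Var(X_t) = 1/27

The OU SDE dX = -theta X dt + sigma dB admits the integrating factor exp(theta t): d(exp(theta t) X_t) = sigma exp(theta t) dB_t. Integrating from 0 to t gives X_t = x_0 * exp(-theta t) + sigma * int_0^t exp(-theta (t-s)) dB_s for any initial x_0. The Itô integral has variance (by the Itô isometry) sigma^2 * int_0^t exp(-2 theta (t - s)) ds = sigma^2 * (1 - exp(-2 theta t)) / (2 theta), independent of x_0.
With theta = 3/2, sigma = 1/3:
  Var(X_t) = (1/3)^2 * (1 - exp(-2*3/2 t)) / (2 * 3/2) = 1/27 - exp(-3*t)/27.
As t -> infinity, exp(-2*3/2 t) -> 0, so the stationary variance is sigma^2 / (2 theta) = 1/27.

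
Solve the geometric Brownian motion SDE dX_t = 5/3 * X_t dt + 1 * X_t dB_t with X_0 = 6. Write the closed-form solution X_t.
X_t = 6 * exp((7/6) * t + (1) * B_t)

For GBM dX = mu X dt + sigma X dB with X_0 = x_0, apply Itô to Y = log X: dY = (mu - sigma^2/2) dt + sigma dB, so Y_t = log(x_0) + (mu - sigma^2/2) t + sigma B_t and hence X_t = x_0 * exp((mu - sigma^2/2) t + sigma B_t).
With mu = 5/3, sigma = 1, x_0 = 6, this gives:
  X_t = 6 * exp((7/6) * t + (1) * B_t).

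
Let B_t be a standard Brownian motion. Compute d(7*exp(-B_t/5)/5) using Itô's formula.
d(7*exp(-B_t/5)/5) = (7*exp(-B_t/5)/250) dt + (-7*exp(-B_t/5)/25) dB_t

Itô's formula for f(B_t) gives d f(B_t) = f'(B_t) dB_t + (1/2) f''(B_t) dt. Compute derivatives of f(x) = 7*exp(-x/5)/5:
  f'(x)  = -7*exp(-x/5)/25
  f''(x) = 7*exp(-x/5)/125
Substitute x = B_t and multiply the f'' term by 1/2:
  drift     = (1/2) * (7*exp(-x/5)/125) evaluated at B_t = 7*exp(-B_t/5)/250
  diffusion = (-7*exp(-x/5)/25) evaluated at B_t = -7*exp(-B_t/5)/25
Therefore d(7*exp(-B_t/5)/5) = (7*exp(-B_t/5)/250) dt + (-7*exp(-B_t/5)/25) dB_t.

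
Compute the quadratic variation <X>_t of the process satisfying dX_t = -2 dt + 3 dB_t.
<X>_t = 9*t

For an Itô process dX_t = a(t) dt + b(t) dB_t, the quadratic variation is <X>_t = int_0^t b(s)^2 ds (the drift term does not contribute). Here b(s) = 3, so
  b(s)^2 = 9.
Integrating from 0 to t:
  <X>_t = int_0^t (9) ds = 9*t.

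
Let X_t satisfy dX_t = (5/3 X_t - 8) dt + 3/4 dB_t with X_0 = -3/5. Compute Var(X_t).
Var(X_t) = 27*exp(10*t/3)/160 - 27/160

The variance V(t) = Var(X_t) satisfies V'(t) = 2 a V(t) + c^2 with V(0) = 0 (drift coefficient is linear in X, diffusion is constant). With a = 5/3, c = 3/4, the solution is
  V(t) = (c^2 / (2 a)) * (exp(2 a t) - 1)
       = ((3/4)^2 / (2*(5/3))) * (exp((10/3) t) - 1)
       = 27*exp(10*t/3)/160 - 27/160.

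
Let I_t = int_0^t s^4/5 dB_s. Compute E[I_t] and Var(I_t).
E[I_t] = 0; Var(I_t) = t^9/225

The Itô integral of a deterministic integrand f(s) has mean 0 because each increment f(s) * (B_{s+ds} - B_s) has mean 0. By the Itô isometry:
  Var( int_0^t f(s) dB_s ) = E[ (int_0^t f(s) dB_s)^2 ] = int_0^t f(s)^2 ds.
Here f(s) = s^4/5, so f(s)^2 = s^8/25. Integrate:
  int_0^t (s^8/25) ds = t^9/225.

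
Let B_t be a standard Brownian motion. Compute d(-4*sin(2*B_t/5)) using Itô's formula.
d(-4*sin(2*B_t/5)) = (8*sin(2*B_t/5)/25) dt + (-8*cos(2*B_t/5)/5) dB_t

Itô's formula for f(B_t) gives d f(B_t) = f'(B_t) dB_t + (1/2) f''(B_t) dt. Compute derivatives of f(x) = -4*sin(2*x/5):
  f'(x)  = -8*cos(2*x/5)/5
  f''(x) = 16*sin(2*x/5)/25
Substitute x = B_t and multiply the f'' term by 1/2:
  drift     = (1/2) * (16*sin(2*x/5)/25) evaluated at B_t = 8*sin(2*B_t/5)/25
  diffusion = (-8*cos(2*x/5)/5) evaluated at B_t = -8*cos(2*B_t/5)/5
Therefore d(-4*sin(2*B_t/5)) = (8*sin(2*B_t/5)/25) dt + (-8*cos(2*B_t/5)/5) dB_t.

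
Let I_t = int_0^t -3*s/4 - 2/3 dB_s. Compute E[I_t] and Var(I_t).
E[I_t] = 0; Var(I_t) = t*(27*t^2 + 72*t + 64)/144

The Itô integral of a deterministic integrand f(s) has mean 0 because each increment f(s) * (B_{s+ds} - B_s) has mean 0. By the Itô isometry:
  Var( int_0^t f(s) dB_s ) = E[ (int_0^t f(s) dB_s)^2 ] = int_0^t f(s)^2 ds.
Here f(s) = -3*s/4 - 2/3, so f(s)^2 = (9*s + 8)^2/144. Integrate:
  int_0^t ((9*s + 8)^2/144) ds = t*(27*t^2 + 72*t + 64)/144.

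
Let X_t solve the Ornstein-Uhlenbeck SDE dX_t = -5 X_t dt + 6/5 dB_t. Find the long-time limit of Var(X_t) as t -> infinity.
lim Var(X_t) = 18/125

The OU SDE dX = -theta X dt + sigma dB admits the integrating factor exp(theta t): d(exp(theta t) X_t) = sigma exp(theta t) dB_t. Integrating from 0 to t gives X_t = x_0 * exp(-theta t) + sigma * int_0^t exp(-theta (t-s)) dB_s for any initial x_0. The Itô integral has variance (by the Itô isometry) sigma^2 * int_0^t exp(-2 theta (t - s)) ds = sigma^2 * (1 - exp(-2 theta t)) / (2 theta), independent of x_0.
With theta = 5, sigma = 6/5:
  Var(X_t) = (6/5)^2 * (1 - exp(-2*5 t)) / (2 * 5) = 18/125 - 18*exp(-10*t)/125.
As t -> infinity, exp(-2*5 t) -> 0, so the stationary variance is sigma^2 / (2 theta) = 18/125.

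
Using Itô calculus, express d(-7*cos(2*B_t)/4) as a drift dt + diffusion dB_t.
d(-7*cos(2*B_t)/4) = (7*cos(2*B_t)/2) dt + (7*sin(2*B_t)/2) dB_t

Itô's formula for f(B_t) gives d f(B_t) = f'(B_t) dB_t + (1/2) f''(B_t) dt. Compute derivatives of f(x) = -7*cos(2*x)/4:
  f'(x)  = 7*sin(2*x)/2
  f''(x) = 7*cos(2*x)
Substitute x = B_t and multiply the f'' term by 1/2:
  drift     = (1/2) * (7*cos(2*x)) evaluated at B_t = 7*cos(2*B_t)/2
  diffusion = (7*sin(2*x)/2) evaluated at B_t = 7*sin(2*B_t)/2
Therefore d(-7*cos(2*B_t)/4) = (7*cos(2*B_t)/2) dt + (7*sin(2*B_t)/2) dB_t.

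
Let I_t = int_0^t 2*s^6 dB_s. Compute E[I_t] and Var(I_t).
E[I_t] = 0; Var(I_t) = 4*t^13/13

The Itô integral of a deterministic integrand f(s) has mean 0 because each increment f(s) * (B_{s+ds} - B_s) has mean 0. By the Itô isometry:
  Var( int_0^t f(s) dB_s ) = E[ (int_0^t f(s) dB_s)^2 ] = int_0^t f(s)^2 ds.
Here f(s) = 2*s^6, so f(s)^2 = 4*s^12. Integrate:
  int_0^t (4*s^12) ds = 4*t^13/13.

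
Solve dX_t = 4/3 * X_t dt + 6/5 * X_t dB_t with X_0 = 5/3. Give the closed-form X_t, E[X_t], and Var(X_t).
X_t = 5/3 * exp((46/75) t + (6/5) B_t); E[X_t] = 5*exp(4*t/3)/3; Var(X_t) = 25*(exp(36*t/25) - 1)*exp(8*t/3)/9

For GBM dX = mu X dt + sigma X dB with X_0 = x_0, apply Itô to Y = log X: dY = (mu - sigma^2/2) dt + sigma dB, so Y_t = log(x_0) + (mu - sigma^2/2) t + sigma B_t and hence X_t = x_0 * exp((mu - sigma^2/2) t + sigma B_t).
With mu = 4/3, sigma = 6/5, x_0 = 5/3, this gives:
  X_t = 5/3 * exp((46/75) * t + (6/5) * B_t).
Since sigma*B_t ~ Normal(0, sigma^2 t), E[exp(sigma*B_t)] = exp(sigma^2 t / 2); so E[X_t] = x_0 * exp((mu - sigma^2/2) t) * exp(sigma^2 t / 2) = x_0 * exp(mu t) = 5*exp(4*t/3)/3.
Var(X_t) = E[X_t^2] - (E[X_t])^2 = x_0^2 * exp(2 mu t) * (exp(sigma^2 t) - 1) = 25*(exp(36*t/25) - 1)*exp(8*t/3)/9.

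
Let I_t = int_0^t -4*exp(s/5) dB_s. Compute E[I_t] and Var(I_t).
E[I_t] = 0; Var(I_t) = 40*exp(2*t/5) - 40

The Itô integral of a deterministic integrand f(s) has mean 0 because each increment f(s) * (B_{s+ds} - B_s) has mean 0. By the Itô isometry:
  Var( int_0^t f(s) dB_s ) = E[ (int_0^t f(s) dB_s)^2 ] = int_0^t f(s)^2 ds.
Here f(s) = -4*exp(s/5), so f(s)^2 = 16*exp(2*s/5). Integrate:
  int_0^t (16*exp(2*s/5)) ds = 40*exp(2*t/5) - 40.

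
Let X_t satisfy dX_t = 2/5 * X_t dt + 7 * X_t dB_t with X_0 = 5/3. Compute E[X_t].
E[X_t] = 5*exp(2*t/5)/3

For GBM dX = mu X dt + sigma X dB with X_0 = x_0, apply Itô to Y = log X: dY = (mu - sigma^2/2) dt + sigma dB, so Y_t = log(x_0) + (mu - sigma^2/2) t + sigma B_t and hence X_t = x_0 * exp((mu - sigma^2/2) t + sigma B_t).
With mu = 2/5, sigma = 7, x_0 = 5/3, this gives:
  X_t = 5/3 * exp((-241/10) * t + (7) * B_t).
Since sigma*B_t ~ Normal(0, sigma^2 t), E[exp(sigma*B_t)] = exp(sigma^2 t / 2); so E[X_t] = x_0 * exp((mu - sigma^2/2) t) * exp(sigma^2 t / 2) = x_0 * exp(mu t) = 5*exp(2*t/5)/3.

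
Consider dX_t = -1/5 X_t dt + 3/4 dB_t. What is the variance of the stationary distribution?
lim Var(X_t) = 45/32

The OU SDE dX = -theta X dt + sigma dB admits the integrating factor exp(theta t): d(exp(theta t) X_t) = sigma exp(theta t) dB_t. Integrating from 0 to t gives X_t = x_0 * exp(-theta t) + sigma * int_0^t exp(-theta (t-s)) dB_s for any initial x_0. The Itô integral has variance (by the Itô isometry) sigma^2 * int_0^t exp(-2 theta (t - s)) ds = sigma^2 * (1 - exp(-2 theta t)) / (2 theta), independent of x_0.
With theta = 1/5, sigma = 3/4:
  Var(X_t) = (3/4)^2 * (1 - exp(-2*1/5 t)) / (2 * 1/5) = 45/32 - 45*exp(-2*t/5)/32.
As t -> infinity, exp(-2*1/5 t) -> 0, so the stationary variance is sigma^2 / (2 theta) = 45/32.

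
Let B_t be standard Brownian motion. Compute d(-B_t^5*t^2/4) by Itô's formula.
d(-B_t^5*t^2/4) = (B_t^3*t*(-B_t^2 - 5*t)/2) dt + (-5*B_t^4*t^2/4) dB_t

Itô's formula for f(t, x): d f(t, B_t) = (f_t + (1/2) f_xx) dt + f_x dB_t. Compute partials of f(t, x) = -t^2*x^5/4:
  f_t(t,x)  = -t*x^5/2
  f_x(t,x)  = -5*t^2*x^4/4
  f_xx(t,x) = -5*t^2*x^3
Assemble drift = f_t + (1/2) f_xx = t*x^3*(-5*t - x^2)/2 and diffusion = f_x = -5*t^2*x^4/4. Substituting x = B_t:
  d(-B_t^5*t^2/4) = (B_t^3*t*(-B_t^2 - 5*t)/2) dt + (-5*B_t^4*t^2/4) dB_t.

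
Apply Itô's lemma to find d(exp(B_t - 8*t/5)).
d(exp(B_t - 8*t/5)) = (-11*exp(B_t - 8*t/5)/10) dt + (exp(B_t - 8*t/5)) dB_t

Itô's formula for f(t, x): d f(t, B_t) = (f_t + (1/2) f_xx) dt + f_x dB_t. Compute partials of f(t, x) = exp(-8*t/5 + x):
  f_t(t,x)  = -8*exp(-8*t/5 + x)/5
  f_x(t,x)  = exp(-8*t/5 + x)
  f_xx(t,x) = exp(-8*t/5 + x)
Assemble drift = f_t + (1/2) f_xx = -11*exp(-8*t/5 + x)/10 and diffusion = f_x = exp(-8*t/5 + x). Substituting x = B_t:
  d(exp(B_t - 8*t/5)) = (-11*exp(B_t - 8*t/5)/10) dt + (exp(B_t - 8*t/5)) dB_t.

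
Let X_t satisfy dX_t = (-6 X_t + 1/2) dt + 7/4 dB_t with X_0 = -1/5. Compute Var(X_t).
Var(X_t) = 49/192 - 49*exp(-12*t)/192

The variance V(t) = Var(X_t) satisfies V'(t) = 2 a V(t) + c^2 with V(0) = 0 (drift coefficient is linear in X, diffusion is constant). With a = -6, c = 7/4, the solution is
  V(t) = (c^2 / (2 a)) * (exp(2 a t) - 1)
       = ((7/4)^2 / (2*(-6))) * (exp((-12) t) - 1)
       = 49/192 - 49*exp(-12*t)/192.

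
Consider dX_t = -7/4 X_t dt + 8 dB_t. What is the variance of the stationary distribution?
lim Var(X_t) = 128/7

The OU SDE dX = -theta X dt + sigma dB admits the integrating factor exp(theta t): d(exp(theta t) X_t) = sigma exp(theta t) dB_t. Integrating from 0 to t gives X_t = x_0 * exp(-theta t) + sigma * int_0^t exp(-theta (t-s)) dB_s for any initial x_0. The Itô integral has variance (by the Itô isometry) sigma^2 * int_0^t exp(-2 theta (t - s)) ds = sigma^2 * (1 - exp(-2 theta t)) / (2 theta), independent of x_0.
With theta = 7/4, sigma = 8:
  Var(X_t) = (8)^2 * (1 - exp(-2*7/4 t)) / (2 * 7/4) = 128/7 - 128*exp(-7*t/2)/7.
As t -> infinity, exp(-2*7/4 t) -> 0, so the stationary variance is sigma^2 / (2 theta) = 128/7.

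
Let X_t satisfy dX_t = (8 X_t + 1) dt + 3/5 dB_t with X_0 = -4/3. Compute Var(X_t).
Var(X_t) = 9*exp(16*t)/400 - 9/400

The variance V(t) = Var(X_t) satisfies V'(t) = 2 a V(t) + c^2 with V(0) = 0 (drift coefficient is linear in X, diffusion is constant). With a = 8, c = 3/5, the solution is
  V(t) = (c^2 / (2 a)) * (exp(2 a t) - 1)
       = ((3/5)^2 / (2*8)) * (exp(16 t) - 1)
       = 9*exp(16*t)/400 - 9/400.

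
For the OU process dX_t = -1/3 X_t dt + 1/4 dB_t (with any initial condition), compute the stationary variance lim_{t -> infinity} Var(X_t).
lim Var(X_t) = 3/32

The OU SDE dX = -theta X dt + sigma dB admits the integrating factor exp(theta t): d(exp(theta t) X_t) = sigma exp(theta t) dB_t. Integrating from 0 to t gives X_t = x_0 * exp(-theta t) + sigma * int_0^t exp(-theta (t-s)) dB_s for any initial x_0. The Itô integral has variance (by the Itô isometry) sigma^2 * int_0^t exp(-2 theta (t - s)) ds = sigma^2 * (1 - exp(-2 theta t)) / (2 theta), independent of x_0.
With theta = 1/3, sigma = 1/4:
  Var(X_t) = (1/4)^2 * (1 - exp(-2*1/3 t)) / (2 * 1/3) = 3/32 - 3*exp(-2*t/3)/32.
As t -> infinity, exp(-2*1/3 t) -> 0, so the stationary variance is sigma^2 / (2 theta) = 3/32.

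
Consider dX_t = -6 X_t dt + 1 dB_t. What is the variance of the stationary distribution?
lim Var(X_t) = 1/12

The OU SDE dX = -theta X dt + sigma dB admits the integrating factor exp(theta t): d(exp(theta t) X_t) = sigma exp(theta t) dB_t. Integrating from 0 to t gives X_t = x_0 * exp(-theta t) + sigma * int_0^t exp(-theta (t-s)) dB_s for any initial x_0. The Itô integral has variance (by the Itô isometry) sigma^2 * int_0^t exp(-2 theta (t - s)) ds = sigma^2 * (1 - exp(-2 theta t)) / (2 theta), independent of x_0.
With theta = 6, sigma = 1:
  Var(X_t) = (1)^2 * (1 - exp(-2*6 t)) / (2 * 6) = 1/12 - exp(-12*t)/12.
As t -> infinity, exp(-2*6 t) -> 0, so the stationary variance is sigma^2 / (2 theta) = 1/12.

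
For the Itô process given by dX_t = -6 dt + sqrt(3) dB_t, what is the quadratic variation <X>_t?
<X>_t = 3*t

For an Itô process dX_t = a(t) dt + b(t) dB_t, the quadratic variation is <X>_t = int_0^t b(s)^2 ds (the drift term does not contribute). Here b(s) = sqrt(3), so
  b(s)^2 = 3.
Integrating from 0 to t:
  <X>_t = int_0^t (3) ds = 3*t.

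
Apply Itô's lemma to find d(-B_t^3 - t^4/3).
d(-B_t^3 - t^4/3) = (-3*B_t - 4*t^3/3) dt + (-3*B_t^2) dB_t

Itô's formula for f(t, x): d f(t, B_t) = (f_t + (1/2) f_xx) dt + f_x dB_t. Compute partials of f(t, x) = -t^4/3 - x^3:
  f_t(t,x)  = -4*t^3/3
  f_x(t,x)  = -3*x^2
  f_xx(t,x) = -6*x
Assemble drift = f_t + (1/2) f_xx = -4*t^3/3 - 3*x and diffusion = f_x = -3*x^2. Substituting x = B_t:
  d(-B_t^3 - t^4/3) = (-3*B_t - 4*t^3/3) dt + (-3*B_t^2) dB_t.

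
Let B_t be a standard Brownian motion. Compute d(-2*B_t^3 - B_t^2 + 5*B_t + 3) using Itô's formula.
d(-2*B_t^3 - B_t^2 + 5*B_t + 3) = (-6*B_t - 1) dt + (-6*B_t^2 - 2*B_t + 5) dB_t

Itô's formula for f(B_t) gives d f(B_t) = f'(B_t) dB_t + (1/2) f''(B_t) dt. Compute derivatives of f(x) = -2*x^3 - x^2 + 5*x + 3:
  f'(x)  = -6*x^2 - 2*x + 5
  f''(x) = -12*x - 2
Substitute x = B_t and multiply the f'' term by 1/2:
  drift     = (1/2) * (-12*x - 2) evaluated at B_t = -6*B_t - 1
  diffusion = (-6*x^2 - 2*x + 5) evaluated at B_t = -6*B_t^2 - 2*B_t + 5
Therefore d(-2*B_t^3 - B_t^2 + 5*B_t + 3) = (-6*B_t - 1) dt + (-6*B_t^2 - 2*B_t + 5) dB_t.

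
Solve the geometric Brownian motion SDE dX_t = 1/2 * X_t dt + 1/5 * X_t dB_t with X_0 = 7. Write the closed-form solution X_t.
X_t = 7 * exp((12/25) * t + (1/5) * B_t)

For GBM dX = mu X dt + sigma X dB with X_0 = x_0, apply Itô to Y = log X: dY = (mu - sigma^2/2) dt + sigma dB, so Y_t = log(x_0) + (mu - sigma^2/2) t + sigma B_t and hence X_t = x_0 * exp((mu - sigma^2/2) t + sigma B_t).
With mu = 1/2, sigma = 1/5, x_0 = 7, this gives:
  X_t = 7 * exp((12/25) * t + (1/5) * B_t).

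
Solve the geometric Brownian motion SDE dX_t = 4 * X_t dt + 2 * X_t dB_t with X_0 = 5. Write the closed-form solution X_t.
X_t = 5 * exp((2) * t + (2) * B_t)

For GBM dX = mu X dt + sigma X dB with X_0 = x_0, apply Itô to Y = log X: dY = (mu - sigma^2/2) dt + sigma dB, so Y_t = log(x_0) + (mu - sigma^2/2) t + sigma B_t and hence X_t = x_0 * exp((mu - sigma^2/2) t + sigma B_t).
With mu = 4, sigma = 2, x_0 = 5, this gives:
  X_t = 5 * exp((2) * t + (2) * B_t).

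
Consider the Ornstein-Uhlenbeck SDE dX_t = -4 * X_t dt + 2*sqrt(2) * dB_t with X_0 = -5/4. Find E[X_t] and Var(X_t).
E[X_t] = -5*exp(-4*t)/4; Var(X_t) = 1 - exp(-8*t)

The OU SDE dX = -theta X dt + sigma dB admits the integrating factor exp(theta t): d(exp(theta t) X_t) = sigma exp(theta t) dB_t. Integrating from 0 to t:
  X_t = x_0 * exp(-theta t) + sigma * int_0^t exp(-theta (t-s)) dB_s.
The Itô integral has mean 0 and (by the Itô isometry) variance sigma^2 * int_0^t exp(-2 theta (t - s)) ds = sigma^2 * (1 - exp(-2 theta t)) / (2 theta).
With theta = 4, sigma = 2*sqrt(2), x_0 = -5/4:
  E[X_t] = -5/4 * exp(-4 t) = -5*exp(-4*t)/4
  Var(X_t) = (2*sqrt(2))^2 * (1 - exp(-2*4 t)) / (2 * 4) = 1 - exp(-8*t).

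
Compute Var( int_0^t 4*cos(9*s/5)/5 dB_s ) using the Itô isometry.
Var = 8*t/25 + 4*sin(18*t/5)/45

The Itô integral of a deterministic integrand f(s) has mean 0 because each increment f(s) * (B_{s+ds} - B_s) has mean 0. By the Itô isometry:
  Var( int_0^t f(s) dB_s ) = E[ (int_0^t f(s) dB_s)^2 ] = int_0^t f(s)^2 ds.
Here f(s) = 4*cos(9*s/5)/5, so f(s)^2 = 16*cos(9*s/5)^2/25. Integrate:
  int_0^t (16*cos(9*s/5)^2/25) ds = 8*t/25 + 4*sin(18*t/5)/45.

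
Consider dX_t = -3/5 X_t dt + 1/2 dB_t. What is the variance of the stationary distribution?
lim Var(X_t) = 5/24

The OU SDE dX = -theta X dt + sigma dB admits the integrating factor exp(theta t): d(exp(theta t) X_t) = sigma exp(theta t) dB_t. Integrating from 0 to t gives X_t = x_0 * exp(-theta t) + sigma * int_0^t exp(-theta (t-s)) dB_s for any initial x_0. The Itô integral has variance (by the Itô isometry) sigma^2 * int_0^t exp(-2 theta (t - s)) ds = sigma^2 * (1 - exp(-2 theta t)) / (2 theta), independent of x_0.
With theta = 3/5, sigma = 1/2:
  Var(X_t) = (1/2)^2 * (1 - exp(-2*3/5 t)) / (2 * 3/5) = 5/24 - 5*exp(-6*t/5)/24.
As t -> infinity, exp(-2*3/5 t) -> 0, so the stationary variance is sigma^2 / (2 theta) = 5/24.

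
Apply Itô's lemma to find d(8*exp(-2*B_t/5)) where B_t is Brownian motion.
d(8*exp(-2*B_t/5)) = (16*exp(-2*B_t/5)/25) dt + (-16*exp(-2*B_t/5)/5) dB_t

Itô's formula for f(B_t) gives d f(B_t) = f'(B_t) dB_t + (1/2) f''(B_t) dt. Compute derivatives of f(x) = 8*exp(-2*x/5):
  f'(x)  = -16*exp(-2*x/5)/5
  f''(x) = 32*exp(-2*x/5)/25
Substitute x = B_t and multiply the f'' term by 1/2:
  drift     = (1/2) * (32*exp(-2*x/5)/25) evaluated at B_t = 16*exp(-2*B_t/5)/25
  diffusion = (-16*exp(-2*x/5)/5) evaluated at B_t = -16*exp(-2*B_t/5)/5
Therefore d(8*exp(-2*B_t/5)) = (16*exp(-2*B_t/5)/25) dt + (-16*exp(-2*B_t/5)/5) dB_t.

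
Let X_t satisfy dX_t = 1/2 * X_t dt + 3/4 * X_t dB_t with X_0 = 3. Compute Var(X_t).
Var(X_t) = 9*(exp(9*t/16) - 1)*exp(t)

For GBM dX = mu X dt + sigma X dB with X_0 = x_0, apply Itô to Y = log X: dY = (mu - sigma^2/2) dt + sigma dB, so Y_t = log(x_0) + (mu - sigma^2/2) t + sigma B_t and hence X_t = x_0 * exp((mu - sigma^2/2) t + sigma B_t).
With mu = 1/2, sigma = 3/4, x_0 = 3, this gives:
  X_t = 3 * exp((7/32) * t + (3/4) * B_t).
Since sigma*B_t ~ Normal(0, sigma^2 t), E[exp(sigma*B_t)] = exp(sigma^2 t / 2); so E[X_t] = x_0 * exp((mu - sigma^2/2) t) * exp(sigma^2 t / 2) = x_0 * exp(mu t) = 3*exp(t/2).
Var(X_t) = E[X_t^2] - (E[X_t])^2 = x_0^2 * exp(2 mu t) * (exp(sigma^2 t) - 1) = 9*(exp(9*t/16) - 1)*exp(t).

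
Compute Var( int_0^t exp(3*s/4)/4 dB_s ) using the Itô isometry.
Var = exp(3*t/2)/24 - 1/24

The Itô integral of a deterministic integrand f(s) has mean 0 because each increment f(s) * (B_{s+ds} - B_s) has mean 0. By the Itô isometry:
  Var( int_0^t f(s) dB_s ) = E[ (int_0^t f(s) dB_s)^2 ] = int_0^t f(s)^2 ds.
Here f(s) = exp(3*s/4)/4, so f(s)^2 = exp(3*s/2)/16. Integrate:
  int_0^t (exp(3*s/2)/16) ds = exp(3*t/2)/24 - 1/24.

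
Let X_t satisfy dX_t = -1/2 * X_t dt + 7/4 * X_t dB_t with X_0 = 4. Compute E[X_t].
E[X_t] = 4*exp(-t/2)

For GBM dX = mu X dt + sigma X dB with X_0 = x_0, apply Itô to Y = log X: dY = (mu - sigma^2/2) dt + sigma dB, so Y_t = log(x_0) + (mu - sigma^2/2) t + sigma B_t and hence X_t = x_0 * exp((mu - sigma^2/2) t + sigma B_t).
With mu = -1/2, sigma = 7/4, x_0 = 4, this gives:
  X_t = 4 * exp((-65/32) * t + (7/4) * B_t).
Since sigma*B_t ~ Normal(0, sigma^2 t), E[exp(sigma*B_t)] = exp(sigma^2 t / 2); so E[X_t] = x_0 * exp((mu - sigma^2/2) t) * exp(sigma^2 t / 2) = x_0 * exp(mu t) = 4*exp(-t/2).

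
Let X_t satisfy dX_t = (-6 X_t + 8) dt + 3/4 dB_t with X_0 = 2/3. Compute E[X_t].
E[X_t] = 4/3 - 2*exp(-6*t)/3

Taking expectations and using E[dB_t] = 0, the mean m(t) = E[X_t] satisfies the ODE m'(t) = a m(t) + b with m(0) = x_0. With a = -6, b = 8, x_0 = 2/3, the solution is
  m(t) = x_0 * exp(a t) + (b/a) * (exp(a t) - 1)
       = (2/3) * exp((-6) t) + (8/(-6)) * (exp((-6) t) - 1)
       = 4/3 - 2*exp(-6*t)/3.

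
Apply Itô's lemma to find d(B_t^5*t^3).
d(B_t^5*t^3) = (B_t^3*t^2*(3*B_t^2 + 10*t)) dt + (5*B_t^4*t^3) dB_t

Itô's formula for f(t, x): d f(t, B_t) = (f_t + (1/2) f_xx) dt + f_x dB_t. Compute partials of f(t, x) = t^3*x^5:
  f_t(t,x)  = 3*t^2*x^5
  f_x(t,x)  = 5*t^3*x^4
  f_xx(t,x) = 20*t^3*x^3
Assemble drift = f_t + (1/2) f_xx = t^2*x^3*(10*t + 3*x^2) and diffusion = f_x = 5*t^3*x^4. Substituting x = B_t:
  d(B_t^5*t^3) = (B_t^3*t^2*(3*B_t^2 + 10*t)) dt + (5*B_t^4*t^3) dB_t.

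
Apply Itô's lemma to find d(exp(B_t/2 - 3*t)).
d(exp(B_t/2 - 3*t)) = (-23*exp(B_t/2 - 3*t)/8) dt + (exp(B_t/2 - 3*t)/2) dB_t

Itô's formula for f(t, x): d f(t, B_t) = (f_t + (1/2) f_xx) dt + f_x dB_t. Compute partials of f(t, x) = exp(-3*t + x/2):
  f_t(t,x)  = -3*exp(-3*t + x/2)
  f_x(t,x)  = exp(-3*t + x/2)/2
  f_xx(t,x) = exp(-3*t + x/2)/4
Assemble drift = f_t + (1/2) f_xx = -23*exp(-3*t + x/2)/8 and diffusion = f_x = exp(-3*t + x/2)/2. Substituting x = B_t:
  d(exp(B_t/2 - 3*t)) = (-23*exp(B_t/2 - 3*t)/8) dt + (exp(B_t/2 - 3*t)/2) dB_t.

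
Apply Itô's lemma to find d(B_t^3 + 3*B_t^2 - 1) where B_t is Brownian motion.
d(B_t^3 + 3*B_t^2 - 1) = (3*B_t + 3) dt + (3*B_t*(B_t + 2)) dB_t

Itô's formula for f(B_t) gives d f(B_t) = f'(B_t) dB_t + (1/2) f''(B_t) dt. Compute derivatives of f(x) = x^3 + 3*x^2 - 1:
  f'(x)  = 3*x*(x + 2)
  f''(x) = 6*x + 6
Substitute x = B_t and multiply the f'' term by 1/2:
  drift     = (1/2) * (6*x + 6) evaluated at B_t = 3*B_t + 3
  diffusion = (3*x*(x + 2)) evaluated at B_t = 3*B_t*(B_t + 2)
Therefore d(B_t^3 + 3*B_t^2 - 1) = (3*B_t + 3) dt + (3*B_t*(B_t + 2)) dB_t.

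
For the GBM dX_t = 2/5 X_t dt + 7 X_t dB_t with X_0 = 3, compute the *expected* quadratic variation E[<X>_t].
E[<X>_t] = 735*exp(249*t/5)/83 - 735/83

<X>_t = int_0^t (7 * X_s)^2 ds. Taking expectation inside the integral: E[<X>_t] = 7^2 * int_0^t E[X_s^2] ds. For GBM, E[X_s^2] = x_0^2 * exp((2 mu + sigma^2) s). Integrating:
  E[<X>_t] = 7^2 * 3^2 * (exp((2*(2/5) + 7^2) t) - 1) / (2*(2/5) + 7^2)
           = 7^2 * 3^2 * (exp((249/5) t) - 1) / (249/5) = 735*exp(249*t/5)/83 - 735/83.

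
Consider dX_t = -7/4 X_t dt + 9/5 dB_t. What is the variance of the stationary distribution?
lim Var(X_t) = 162/175

The OU SDE dX = -theta X dt + sigma dB admits the integrating factor exp(theta t): d(exp(theta t) X_t) = sigma exp(theta t) dB_t. Integrating from 0 to t gives X_t = x_0 * exp(-theta t) + sigma * int_0^t exp(-theta (t-s)) dB_s for any initial x_0. The Itô integral has variance (by the Itô isometry) sigma^2 * int_0^t exp(-2 theta (t - s)) ds = sigma^2 * (1 - exp(-2 theta t)) / (2 theta), independent of x_0.
With theta = 7/4, sigma = 9/5:
  Var(X_t) = (9/5)^2 * (1 - exp(-2*7/4 t)) / (2 * 7/4) = 162/175 - 162*exp(-7*t/2)/175.
As t -> infinity, exp(-2*7/4 t) -> 0, so the stationary variance is sigma^2 / (2 theta) = 162/175.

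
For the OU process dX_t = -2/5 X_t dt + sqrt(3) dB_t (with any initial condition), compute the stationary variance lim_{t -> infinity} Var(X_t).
lim Var(X_t) = 15/4

The OU SDE dX = -theta X dt + sigma dB admits the integrating factor exp(theta t): d(exp(theta t) X_t) = sigma exp(theta t) dB_t. Integrating from 0 to t gives X_t = x_0 * exp(-theta t) + sigma * int_0^t exp(-theta (t-s)) dB_s for any initial x_0. The Itô integral has variance (by the Itô isometry) sigma^2 * int_0^t exp(-2 theta (t - s)) ds = sigma^2 * (1 - exp(-2 theta t)) / (2 theta), independent of x_0.
With theta = 2/5, sigma = sqrt(3):
  Var(X_t) = (sqrt(3))^2 * (1 - exp(-2*2/5 t)) / (2 * 2/5) = 15/4 - 15*exp(-4*t/5)/4.
As t -> infinity, exp(-2*2/5 t) -> 0, so the stationary variance is sigma^2 / (2 theta) = 15/4.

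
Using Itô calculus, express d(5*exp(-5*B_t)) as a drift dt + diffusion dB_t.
d(5*exp(-5*B_t)) = (125*exp(-5*B_t)/2) dt + (-25*exp(-5*B_t)) dB_t

Itô's formula for f(B_t) gives d f(B_t) = f'(B_t) dB_t + (1/2) f''(B_t) dt. Compute derivatives of f(x) = 5*exp(-5*x):
  f'(x)  = -25*exp(-5*x)
  f''(x) = 125*exp(-5*x)
Substitute x = B_t and multiply the f'' term by 1/2:
  drift     = (1/2) * (125*exp(-5*x)) evaluated at B_t = 125*exp(-5*B_t)/2
  diffusion = (-25*exp(-5*x)) evaluated at B_t = -25*exp(-5*B_t)
Therefore d(5*exp(-5*B_t)) = (125*exp(-5*B_t)/2) dt + (-25*exp(-5*B_t)) dB_t.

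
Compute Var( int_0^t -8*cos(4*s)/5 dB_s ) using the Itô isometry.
Var = 32*t/25 + 8*sin(4*t)*cos(4*t)/25

The Itô integral of a deterministic integrand f(s) has mean 0 because each increment f(s) * (B_{s+ds} - B_s) has mean 0. By the Itô isometry:
  Var( int_0^t f(s) dB_s ) = E[ (int_0^t f(s) dB_s)^2 ] = int_0^t f(s)^2 ds.
Here f(s) = -8*cos(4*s)/5, so f(s)^2 = 64*cos(4*s)^2/25. Integrate:
  int_0^t (64*cos(4*s)^2/25) ds = 32*t/25 + 8*sin(4*t)*cos(4*t)/25.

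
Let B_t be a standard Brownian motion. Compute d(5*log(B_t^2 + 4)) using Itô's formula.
d(5*log(B_t^2 + 4)) = (5*(4 - B_t^2)/(B_t^2 + 4)^2) dt + (10*B_t/(B_t^2 + 4)) dB_t

Itô's formula for f(B_t) gives d f(B_t) = f'(B_t) dB_t + (1/2) f''(B_t) dt. Compute derivatives of f(x) = 5*log(x^2 + 4):
  f'(x)  = 10*x/(x^2 + 4)
  f''(x) = 10*(4 - x^2)/(x^2 + 4)^2
Substitute x = B_t and multiply the f'' term by 1/2:
  drift     = (1/2) * (10*(4 - x^2)/(x^2 + 4)^2) evaluated at B_t = 5*(4 - B_t^2)/(B_t^2 + 4)^2
  diffusion = (10*x/(x^2 + 4)) evaluated at B_t = 10*B_t/(B_t^2 + 4)
Therefore d(5*log(B_t^2 + 4)) = (5*(4 - B_t^2)/(B_t^2 + 4)^2) dt + (10*B_t/(B_t^2 + 4)) dB_t.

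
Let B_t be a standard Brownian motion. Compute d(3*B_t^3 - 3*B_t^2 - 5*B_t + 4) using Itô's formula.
d(3*B_t^3 - 3*B_t^2 - 5*B_t + 4) = (9*B_t - 3) dt + (9*B_t^2 - 6*B_t - 5) dB_t

Itô's formula for f(B_t) gives d f(B_t) = f'(B_t) dB_t + (1/2) f''(B_t) dt. Compute derivatives of f(x) = 3*x^3 - 3*x^2 - 5*x + 4:
  f'(x)  = 9*x^2 - 6*x - 5
  f''(x) = 18*x - 6
Substitute x = B_t and multiply the f'' term by 1/2:
  drift     = (1/2) * (18*x - 6) evaluated at B_t = 9*B_t - 3
  diffusion = (9*x^2 - 6*x - 5) evaluated at B_t = 9*B_t^2 - 6*B_t - 5
Therefore d(3*B_t^3 - 3*B_t^2 - 5*B_t + 4) = (9*B_t - 3) dt + (9*B_t^2 - 6*B_t - 5) dB_t.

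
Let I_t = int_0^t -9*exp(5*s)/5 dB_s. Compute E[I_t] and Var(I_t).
E[I_t] = 0; Var(I_t) = 81*exp(10*t)/250 - 81/250

The Itô integral of a deterministic integrand f(s) has mean 0 because each increment f(s) * (B_{s+ds} - B_s) has mean 0. By the Itô isometry:
  Var( int_0^t f(s) dB_s ) = E[ (int_0^t f(s) dB_s)^2 ] = int_0^t f(s)^2 ds.
Here f(s) = -9*exp(5*s)/5, so f(s)^2 = 81*exp(10*s)/25. Integrate:
  int_0^t (81*exp(10*s)/25) ds = 81*exp(10*t)/250 - 81/250.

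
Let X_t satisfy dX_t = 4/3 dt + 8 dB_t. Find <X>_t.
<X>_t = 64*t

For an Itô process dX_t = a(t) dt + b(t) dB_t, the quadratic variation is <X>_t = int_0^t b(s)^2 ds (the drift term does not contribute). Here b(s) = 8, so
  b(s)^2 = 64.
Integrating from 0 to t:
  <X>_t = int_0^t (64) ds = 64*t.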